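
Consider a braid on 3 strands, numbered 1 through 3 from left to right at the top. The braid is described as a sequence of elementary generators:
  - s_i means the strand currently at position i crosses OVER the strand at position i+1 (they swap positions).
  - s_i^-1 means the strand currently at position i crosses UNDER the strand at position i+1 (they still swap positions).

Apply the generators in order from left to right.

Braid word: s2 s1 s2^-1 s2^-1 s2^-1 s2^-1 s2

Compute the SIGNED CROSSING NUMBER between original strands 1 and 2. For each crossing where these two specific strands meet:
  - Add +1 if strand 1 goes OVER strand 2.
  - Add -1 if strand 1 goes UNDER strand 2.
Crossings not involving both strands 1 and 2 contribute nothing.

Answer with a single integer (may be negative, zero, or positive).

Answer: 1

Derivation:
Gen 1: crossing 2x3. Both 1&2? no. Sum: 0
Gen 2: crossing 1x3. Both 1&2? no. Sum: 0
Gen 3: 1 under 2. Both 1&2? yes. Contrib: -1. Sum: -1
Gen 4: 2 under 1. Both 1&2? yes. Contrib: +1. Sum: 0
Gen 5: 1 under 2. Both 1&2? yes. Contrib: -1. Sum: -1
Gen 6: 2 under 1. Both 1&2? yes. Contrib: +1. Sum: 0
Gen 7: 1 over 2. Both 1&2? yes. Contrib: +1. Sum: 1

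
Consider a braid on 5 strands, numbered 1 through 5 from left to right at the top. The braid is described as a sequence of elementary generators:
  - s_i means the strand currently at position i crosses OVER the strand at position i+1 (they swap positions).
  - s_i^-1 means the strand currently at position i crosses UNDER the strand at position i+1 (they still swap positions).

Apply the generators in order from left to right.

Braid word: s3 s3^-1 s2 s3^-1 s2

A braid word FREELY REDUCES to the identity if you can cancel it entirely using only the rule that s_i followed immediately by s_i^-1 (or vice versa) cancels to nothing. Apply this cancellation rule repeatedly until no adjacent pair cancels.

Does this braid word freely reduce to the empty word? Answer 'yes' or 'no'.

Answer: no

Derivation:
Gen 1 (s3): push. Stack: [s3]
Gen 2 (s3^-1): cancels prior s3. Stack: []
Gen 3 (s2): push. Stack: [s2]
Gen 4 (s3^-1): push. Stack: [s2 s3^-1]
Gen 5 (s2): push. Stack: [s2 s3^-1 s2]
Reduced word: s2 s3^-1 s2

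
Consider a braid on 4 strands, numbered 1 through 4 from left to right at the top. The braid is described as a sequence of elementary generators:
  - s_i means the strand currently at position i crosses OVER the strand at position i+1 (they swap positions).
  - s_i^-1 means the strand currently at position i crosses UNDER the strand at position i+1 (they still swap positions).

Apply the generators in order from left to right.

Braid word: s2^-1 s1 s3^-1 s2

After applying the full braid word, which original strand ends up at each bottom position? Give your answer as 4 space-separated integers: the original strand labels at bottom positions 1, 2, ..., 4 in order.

Answer: 3 4 1 2

Derivation:
Gen 1 (s2^-1): strand 2 crosses under strand 3. Perm now: [1 3 2 4]
Gen 2 (s1): strand 1 crosses over strand 3. Perm now: [3 1 2 4]
Gen 3 (s3^-1): strand 2 crosses under strand 4. Perm now: [3 1 4 2]
Gen 4 (s2): strand 1 crosses over strand 4. Perm now: [3 4 1 2]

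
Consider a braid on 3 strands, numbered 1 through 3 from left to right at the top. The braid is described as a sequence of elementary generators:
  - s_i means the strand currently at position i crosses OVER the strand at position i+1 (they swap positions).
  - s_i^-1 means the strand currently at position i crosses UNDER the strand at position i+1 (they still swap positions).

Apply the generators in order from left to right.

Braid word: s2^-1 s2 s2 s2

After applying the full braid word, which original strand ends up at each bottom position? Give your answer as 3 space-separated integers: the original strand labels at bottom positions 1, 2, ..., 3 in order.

Answer: 1 2 3

Derivation:
Gen 1 (s2^-1): strand 2 crosses under strand 3. Perm now: [1 3 2]
Gen 2 (s2): strand 3 crosses over strand 2. Perm now: [1 2 3]
Gen 3 (s2): strand 2 crosses over strand 3. Perm now: [1 3 2]
Gen 4 (s2): strand 3 crosses over strand 2. Perm now: [1 2 3]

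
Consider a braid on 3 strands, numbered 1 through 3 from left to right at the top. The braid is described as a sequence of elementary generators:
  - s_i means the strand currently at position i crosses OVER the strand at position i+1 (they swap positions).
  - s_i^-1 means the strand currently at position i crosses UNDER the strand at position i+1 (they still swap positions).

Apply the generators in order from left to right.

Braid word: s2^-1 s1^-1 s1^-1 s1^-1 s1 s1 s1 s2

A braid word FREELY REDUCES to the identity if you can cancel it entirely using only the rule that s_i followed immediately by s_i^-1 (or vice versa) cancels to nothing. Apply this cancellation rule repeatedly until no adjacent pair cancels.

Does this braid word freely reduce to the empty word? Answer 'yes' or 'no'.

Gen 1 (s2^-1): push. Stack: [s2^-1]
Gen 2 (s1^-1): push. Stack: [s2^-1 s1^-1]
Gen 3 (s1^-1): push. Stack: [s2^-1 s1^-1 s1^-1]
Gen 4 (s1^-1): push. Stack: [s2^-1 s1^-1 s1^-1 s1^-1]
Gen 5 (s1): cancels prior s1^-1. Stack: [s2^-1 s1^-1 s1^-1]
Gen 6 (s1): cancels prior s1^-1. Stack: [s2^-1 s1^-1]
Gen 7 (s1): cancels prior s1^-1. Stack: [s2^-1]
Gen 8 (s2): cancels prior s2^-1. Stack: []
Reduced word: (empty)

Answer: yes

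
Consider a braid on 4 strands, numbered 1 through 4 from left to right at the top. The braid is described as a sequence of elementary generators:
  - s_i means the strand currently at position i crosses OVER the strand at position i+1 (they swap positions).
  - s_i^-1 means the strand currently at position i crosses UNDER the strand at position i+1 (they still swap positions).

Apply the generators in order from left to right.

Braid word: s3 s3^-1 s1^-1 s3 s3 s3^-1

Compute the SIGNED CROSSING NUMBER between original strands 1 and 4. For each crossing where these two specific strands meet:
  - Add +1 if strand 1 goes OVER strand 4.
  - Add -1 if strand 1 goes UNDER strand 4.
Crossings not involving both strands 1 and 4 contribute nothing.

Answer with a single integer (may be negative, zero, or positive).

Gen 1: crossing 3x4. Both 1&4? no. Sum: 0
Gen 2: crossing 4x3. Both 1&4? no. Sum: 0
Gen 3: crossing 1x2. Both 1&4? no. Sum: 0
Gen 4: crossing 3x4. Both 1&4? no. Sum: 0
Gen 5: crossing 4x3. Both 1&4? no. Sum: 0
Gen 6: crossing 3x4. Both 1&4? no. Sum: 0

Answer: 0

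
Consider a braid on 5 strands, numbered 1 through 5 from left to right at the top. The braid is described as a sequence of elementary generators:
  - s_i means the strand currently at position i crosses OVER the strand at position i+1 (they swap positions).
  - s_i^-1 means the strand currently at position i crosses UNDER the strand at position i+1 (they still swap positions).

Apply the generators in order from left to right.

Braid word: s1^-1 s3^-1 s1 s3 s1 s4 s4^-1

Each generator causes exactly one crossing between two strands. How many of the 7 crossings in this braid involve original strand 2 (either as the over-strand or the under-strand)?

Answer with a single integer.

Gen 1: crossing 1x2. Involves strand 2? yes. Count so far: 1
Gen 2: crossing 3x4. Involves strand 2? no. Count so far: 1
Gen 3: crossing 2x1. Involves strand 2? yes. Count so far: 2
Gen 4: crossing 4x3. Involves strand 2? no. Count so far: 2
Gen 5: crossing 1x2. Involves strand 2? yes. Count so far: 3
Gen 6: crossing 4x5. Involves strand 2? no. Count so far: 3
Gen 7: crossing 5x4. Involves strand 2? no. Count so far: 3

Answer: 3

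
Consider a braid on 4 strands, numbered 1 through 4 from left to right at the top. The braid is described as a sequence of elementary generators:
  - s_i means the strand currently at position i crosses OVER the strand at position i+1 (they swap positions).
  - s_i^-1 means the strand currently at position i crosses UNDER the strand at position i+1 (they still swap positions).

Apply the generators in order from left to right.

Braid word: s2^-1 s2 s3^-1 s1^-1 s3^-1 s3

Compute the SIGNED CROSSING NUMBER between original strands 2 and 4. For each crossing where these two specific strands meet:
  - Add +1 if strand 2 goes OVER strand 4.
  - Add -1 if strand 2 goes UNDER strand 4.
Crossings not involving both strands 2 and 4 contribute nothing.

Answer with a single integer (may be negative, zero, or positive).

Gen 1: crossing 2x3. Both 2&4? no. Sum: 0
Gen 2: crossing 3x2. Both 2&4? no. Sum: 0
Gen 3: crossing 3x4. Both 2&4? no. Sum: 0
Gen 4: crossing 1x2. Both 2&4? no. Sum: 0
Gen 5: crossing 4x3. Both 2&4? no. Sum: 0
Gen 6: crossing 3x4. Both 2&4? no. Sum: 0

Answer: 0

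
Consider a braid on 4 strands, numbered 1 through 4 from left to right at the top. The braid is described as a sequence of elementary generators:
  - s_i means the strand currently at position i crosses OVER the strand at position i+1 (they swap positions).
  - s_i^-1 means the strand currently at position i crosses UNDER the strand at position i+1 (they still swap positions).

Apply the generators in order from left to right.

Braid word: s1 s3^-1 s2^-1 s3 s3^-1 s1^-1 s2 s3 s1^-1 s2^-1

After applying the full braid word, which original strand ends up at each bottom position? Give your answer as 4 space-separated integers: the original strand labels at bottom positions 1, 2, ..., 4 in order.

Answer: 1 3 4 2

Derivation:
Gen 1 (s1): strand 1 crosses over strand 2. Perm now: [2 1 3 4]
Gen 2 (s3^-1): strand 3 crosses under strand 4. Perm now: [2 1 4 3]
Gen 3 (s2^-1): strand 1 crosses under strand 4. Perm now: [2 4 1 3]
Gen 4 (s3): strand 1 crosses over strand 3. Perm now: [2 4 3 1]
Gen 5 (s3^-1): strand 3 crosses under strand 1. Perm now: [2 4 1 3]
Gen 6 (s1^-1): strand 2 crosses under strand 4. Perm now: [4 2 1 3]
Gen 7 (s2): strand 2 crosses over strand 1. Perm now: [4 1 2 3]
Gen 8 (s3): strand 2 crosses over strand 3. Perm now: [4 1 3 2]
Gen 9 (s1^-1): strand 4 crosses under strand 1. Perm now: [1 4 3 2]
Gen 10 (s2^-1): strand 4 crosses under strand 3. Perm now: [1 3 4 2]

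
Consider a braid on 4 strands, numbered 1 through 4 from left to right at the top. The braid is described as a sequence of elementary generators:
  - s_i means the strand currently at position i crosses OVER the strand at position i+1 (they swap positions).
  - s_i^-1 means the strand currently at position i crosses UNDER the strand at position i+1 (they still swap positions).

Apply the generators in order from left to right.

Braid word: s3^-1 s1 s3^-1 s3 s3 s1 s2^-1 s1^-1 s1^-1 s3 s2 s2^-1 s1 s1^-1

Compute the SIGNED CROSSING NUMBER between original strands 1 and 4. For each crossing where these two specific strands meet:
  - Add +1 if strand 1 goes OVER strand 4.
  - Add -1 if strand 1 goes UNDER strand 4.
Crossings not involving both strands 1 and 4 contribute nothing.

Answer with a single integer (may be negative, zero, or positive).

Gen 1: crossing 3x4. Both 1&4? no. Sum: 0
Gen 2: crossing 1x2. Both 1&4? no. Sum: 0
Gen 3: crossing 4x3. Both 1&4? no. Sum: 0
Gen 4: crossing 3x4. Both 1&4? no. Sum: 0
Gen 5: crossing 4x3. Both 1&4? no. Sum: 0
Gen 6: crossing 2x1. Both 1&4? no. Sum: 0
Gen 7: crossing 2x3. Both 1&4? no. Sum: 0
Gen 8: crossing 1x3. Both 1&4? no. Sum: 0
Gen 9: crossing 3x1. Both 1&4? no. Sum: 0
Gen 10: crossing 2x4. Both 1&4? no. Sum: 0
Gen 11: crossing 3x4. Both 1&4? no. Sum: 0
Gen 12: crossing 4x3. Both 1&4? no. Sum: 0
Gen 13: crossing 1x3. Both 1&4? no. Sum: 0
Gen 14: crossing 3x1. Both 1&4? no. Sum: 0

Answer: 0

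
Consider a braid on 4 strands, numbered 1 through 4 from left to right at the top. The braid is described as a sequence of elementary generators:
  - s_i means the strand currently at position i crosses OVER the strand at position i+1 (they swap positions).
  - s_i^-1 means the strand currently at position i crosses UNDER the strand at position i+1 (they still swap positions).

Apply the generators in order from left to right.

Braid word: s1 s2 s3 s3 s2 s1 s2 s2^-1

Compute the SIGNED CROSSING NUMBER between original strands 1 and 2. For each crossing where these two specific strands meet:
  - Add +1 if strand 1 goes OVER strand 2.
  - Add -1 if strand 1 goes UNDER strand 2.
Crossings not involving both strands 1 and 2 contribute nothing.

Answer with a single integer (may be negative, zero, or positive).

Gen 1: 1 over 2. Both 1&2? yes. Contrib: +1. Sum: 1
Gen 2: crossing 1x3. Both 1&2? no. Sum: 1
Gen 3: crossing 1x4. Both 1&2? no. Sum: 1
Gen 4: crossing 4x1. Both 1&2? no. Sum: 1
Gen 5: crossing 3x1. Both 1&2? no. Sum: 1
Gen 6: 2 over 1. Both 1&2? yes. Contrib: -1. Sum: 0
Gen 7: crossing 2x3. Both 1&2? no. Sum: 0
Gen 8: crossing 3x2. Both 1&2? no. Sum: 0

Answer: 0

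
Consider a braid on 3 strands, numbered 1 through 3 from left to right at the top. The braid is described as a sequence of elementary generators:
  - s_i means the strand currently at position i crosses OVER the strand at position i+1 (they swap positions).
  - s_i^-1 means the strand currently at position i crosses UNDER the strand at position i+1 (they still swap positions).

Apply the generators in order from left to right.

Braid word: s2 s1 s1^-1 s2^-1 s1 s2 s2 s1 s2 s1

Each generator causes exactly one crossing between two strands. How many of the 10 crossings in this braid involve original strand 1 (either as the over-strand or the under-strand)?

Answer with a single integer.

Gen 1: crossing 2x3. Involves strand 1? no. Count so far: 0
Gen 2: crossing 1x3. Involves strand 1? yes. Count so far: 1
Gen 3: crossing 3x1. Involves strand 1? yes. Count so far: 2
Gen 4: crossing 3x2. Involves strand 1? no. Count so far: 2
Gen 5: crossing 1x2. Involves strand 1? yes. Count so far: 3
Gen 6: crossing 1x3. Involves strand 1? yes. Count so far: 4
Gen 7: crossing 3x1. Involves strand 1? yes. Count so far: 5
Gen 8: crossing 2x1. Involves strand 1? yes. Count so far: 6
Gen 9: crossing 2x3. Involves strand 1? no. Count so far: 6
Gen 10: crossing 1x3. Involves strand 1? yes. Count so far: 7

Answer: 7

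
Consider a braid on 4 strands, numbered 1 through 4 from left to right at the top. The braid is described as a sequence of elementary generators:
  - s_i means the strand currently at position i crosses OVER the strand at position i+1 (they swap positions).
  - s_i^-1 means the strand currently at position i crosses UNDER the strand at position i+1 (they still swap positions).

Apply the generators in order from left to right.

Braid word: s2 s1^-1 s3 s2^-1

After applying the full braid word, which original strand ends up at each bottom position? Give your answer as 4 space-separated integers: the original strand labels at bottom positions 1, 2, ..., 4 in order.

Gen 1 (s2): strand 2 crosses over strand 3. Perm now: [1 3 2 4]
Gen 2 (s1^-1): strand 1 crosses under strand 3. Perm now: [3 1 2 4]
Gen 3 (s3): strand 2 crosses over strand 4. Perm now: [3 1 4 2]
Gen 4 (s2^-1): strand 1 crosses under strand 4. Perm now: [3 4 1 2]

Answer: 3 4 1 2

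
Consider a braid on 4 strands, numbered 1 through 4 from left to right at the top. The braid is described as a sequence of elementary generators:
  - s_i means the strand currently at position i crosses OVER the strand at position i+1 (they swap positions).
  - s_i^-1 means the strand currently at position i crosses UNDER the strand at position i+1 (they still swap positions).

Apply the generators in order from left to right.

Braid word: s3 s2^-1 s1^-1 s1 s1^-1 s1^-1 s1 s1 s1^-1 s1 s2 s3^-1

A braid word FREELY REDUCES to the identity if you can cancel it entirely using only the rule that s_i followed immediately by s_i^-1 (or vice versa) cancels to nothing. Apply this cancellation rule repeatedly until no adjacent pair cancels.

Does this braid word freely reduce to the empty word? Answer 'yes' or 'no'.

Gen 1 (s3): push. Stack: [s3]
Gen 2 (s2^-1): push. Stack: [s3 s2^-1]
Gen 3 (s1^-1): push. Stack: [s3 s2^-1 s1^-1]
Gen 4 (s1): cancels prior s1^-1. Stack: [s3 s2^-1]
Gen 5 (s1^-1): push. Stack: [s3 s2^-1 s1^-1]
Gen 6 (s1^-1): push. Stack: [s3 s2^-1 s1^-1 s1^-1]
Gen 7 (s1): cancels prior s1^-1. Stack: [s3 s2^-1 s1^-1]
Gen 8 (s1): cancels prior s1^-1. Stack: [s3 s2^-1]
Gen 9 (s1^-1): push. Stack: [s3 s2^-1 s1^-1]
Gen 10 (s1): cancels prior s1^-1. Stack: [s3 s2^-1]
Gen 11 (s2): cancels prior s2^-1. Stack: [s3]
Gen 12 (s3^-1): cancels prior s3. Stack: []
Reduced word: (empty)

Answer: yes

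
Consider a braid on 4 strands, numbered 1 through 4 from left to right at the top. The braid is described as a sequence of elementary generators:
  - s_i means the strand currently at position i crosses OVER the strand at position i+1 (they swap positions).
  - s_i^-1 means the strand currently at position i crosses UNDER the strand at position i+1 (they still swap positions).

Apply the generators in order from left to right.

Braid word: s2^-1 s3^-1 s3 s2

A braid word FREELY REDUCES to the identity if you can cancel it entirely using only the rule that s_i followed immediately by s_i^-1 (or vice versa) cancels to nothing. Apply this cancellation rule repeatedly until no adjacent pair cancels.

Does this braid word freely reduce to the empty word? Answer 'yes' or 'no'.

Gen 1 (s2^-1): push. Stack: [s2^-1]
Gen 2 (s3^-1): push. Stack: [s2^-1 s3^-1]
Gen 3 (s3): cancels prior s3^-1. Stack: [s2^-1]
Gen 4 (s2): cancels prior s2^-1. Stack: []
Reduced word: (empty)

Answer: yes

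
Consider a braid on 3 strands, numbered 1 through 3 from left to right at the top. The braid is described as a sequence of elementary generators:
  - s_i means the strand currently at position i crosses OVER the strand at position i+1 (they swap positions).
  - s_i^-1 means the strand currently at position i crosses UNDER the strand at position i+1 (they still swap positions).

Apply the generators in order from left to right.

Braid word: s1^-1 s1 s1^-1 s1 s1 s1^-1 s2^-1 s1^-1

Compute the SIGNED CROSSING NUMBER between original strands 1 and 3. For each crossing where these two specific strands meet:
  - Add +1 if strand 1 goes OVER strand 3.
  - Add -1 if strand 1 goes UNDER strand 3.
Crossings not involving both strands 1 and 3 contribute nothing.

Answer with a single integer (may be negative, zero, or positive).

Answer: -1

Derivation:
Gen 1: crossing 1x2. Both 1&3? no. Sum: 0
Gen 2: crossing 2x1. Both 1&3? no. Sum: 0
Gen 3: crossing 1x2. Both 1&3? no. Sum: 0
Gen 4: crossing 2x1. Both 1&3? no. Sum: 0
Gen 5: crossing 1x2. Both 1&3? no. Sum: 0
Gen 6: crossing 2x1. Both 1&3? no. Sum: 0
Gen 7: crossing 2x3. Both 1&3? no. Sum: 0
Gen 8: 1 under 3. Both 1&3? yes. Contrib: -1. Sum: -1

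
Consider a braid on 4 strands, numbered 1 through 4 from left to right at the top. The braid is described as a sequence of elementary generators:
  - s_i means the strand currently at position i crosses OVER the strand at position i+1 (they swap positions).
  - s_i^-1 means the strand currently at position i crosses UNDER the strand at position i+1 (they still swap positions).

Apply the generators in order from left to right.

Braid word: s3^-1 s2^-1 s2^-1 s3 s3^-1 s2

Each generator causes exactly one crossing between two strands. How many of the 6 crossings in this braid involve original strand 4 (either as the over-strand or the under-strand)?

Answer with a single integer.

Answer: 6

Derivation:
Gen 1: crossing 3x4. Involves strand 4? yes. Count so far: 1
Gen 2: crossing 2x4. Involves strand 4? yes. Count so far: 2
Gen 3: crossing 4x2. Involves strand 4? yes. Count so far: 3
Gen 4: crossing 4x3. Involves strand 4? yes. Count so far: 4
Gen 5: crossing 3x4. Involves strand 4? yes. Count so far: 5
Gen 6: crossing 2x4. Involves strand 4? yes. Count so far: 6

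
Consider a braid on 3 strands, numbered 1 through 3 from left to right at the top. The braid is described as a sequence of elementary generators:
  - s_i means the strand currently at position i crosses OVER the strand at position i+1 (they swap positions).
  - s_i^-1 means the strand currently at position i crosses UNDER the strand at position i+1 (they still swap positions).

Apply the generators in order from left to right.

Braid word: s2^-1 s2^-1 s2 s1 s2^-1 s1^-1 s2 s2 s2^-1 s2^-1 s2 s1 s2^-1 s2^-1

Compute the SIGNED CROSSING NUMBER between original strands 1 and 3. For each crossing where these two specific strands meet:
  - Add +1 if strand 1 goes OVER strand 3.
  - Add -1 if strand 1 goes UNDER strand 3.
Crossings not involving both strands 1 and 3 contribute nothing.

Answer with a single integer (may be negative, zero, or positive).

Answer: 0

Derivation:
Gen 1: crossing 2x3. Both 1&3? no. Sum: 0
Gen 2: crossing 3x2. Both 1&3? no. Sum: 0
Gen 3: crossing 2x3. Both 1&3? no. Sum: 0
Gen 4: 1 over 3. Both 1&3? yes. Contrib: +1. Sum: 1
Gen 5: crossing 1x2. Both 1&3? no. Sum: 1
Gen 6: crossing 3x2. Both 1&3? no. Sum: 1
Gen 7: 3 over 1. Both 1&3? yes. Contrib: -1. Sum: 0
Gen 8: 1 over 3. Both 1&3? yes. Contrib: +1. Sum: 1
Gen 9: 3 under 1. Both 1&3? yes. Contrib: +1. Sum: 2
Gen 10: 1 under 3. Both 1&3? yes. Contrib: -1. Sum: 1
Gen 11: 3 over 1. Both 1&3? yes. Contrib: -1. Sum: 0
Gen 12: crossing 2x1. Both 1&3? no. Sum: 0
Gen 13: crossing 2x3. Both 1&3? no. Sum: 0
Gen 14: crossing 3x2. Both 1&3? no. Sum: 0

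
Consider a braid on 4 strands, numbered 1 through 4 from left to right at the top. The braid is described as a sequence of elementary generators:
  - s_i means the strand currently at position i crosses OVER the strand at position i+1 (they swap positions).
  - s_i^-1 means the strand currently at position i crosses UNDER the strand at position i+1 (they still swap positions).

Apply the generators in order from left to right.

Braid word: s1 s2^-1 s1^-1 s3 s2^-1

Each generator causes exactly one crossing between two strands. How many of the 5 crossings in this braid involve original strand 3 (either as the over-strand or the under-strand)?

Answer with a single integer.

Gen 1: crossing 1x2. Involves strand 3? no. Count so far: 0
Gen 2: crossing 1x3. Involves strand 3? yes. Count so far: 1
Gen 3: crossing 2x3. Involves strand 3? yes. Count so far: 2
Gen 4: crossing 1x4. Involves strand 3? no. Count so far: 2
Gen 5: crossing 2x4. Involves strand 3? no. Count so far: 2

Answer: 2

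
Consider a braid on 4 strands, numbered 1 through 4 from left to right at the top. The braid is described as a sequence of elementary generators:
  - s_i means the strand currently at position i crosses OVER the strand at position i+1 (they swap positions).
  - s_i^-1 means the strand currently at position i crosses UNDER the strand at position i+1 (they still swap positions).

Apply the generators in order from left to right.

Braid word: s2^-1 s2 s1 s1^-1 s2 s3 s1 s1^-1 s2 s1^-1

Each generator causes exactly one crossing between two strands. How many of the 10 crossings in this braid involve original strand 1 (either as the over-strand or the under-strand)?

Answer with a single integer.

Gen 1: crossing 2x3. Involves strand 1? no. Count so far: 0
Gen 2: crossing 3x2. Involves strand 1? no. Count so far: 0
Gen 3: crossing 1x2. Involves strand 1? yes. Count so far: 1
Gen 4: crossing 2x1. Involves strand 1? yes. Count so far: 2
Gen 5: crossing 2x3. Involves strand 1? no. Count so far: 2
Gen 6: crossing 2x4. Involves strand 1? no. Count so far: 2
Gen 7: crossing 1x3. Involves strand 1? yes. Count so far: 3
Gen 8: crossing 3x1. Involves strand 1? yes. Count so far: 4
Gen 9: crossing 3x4. Involves strand 1? no. Count so far: 4
Gen 10: crossing 1x4. Involves strand 1? yes. Count so far: 5

Answer: 5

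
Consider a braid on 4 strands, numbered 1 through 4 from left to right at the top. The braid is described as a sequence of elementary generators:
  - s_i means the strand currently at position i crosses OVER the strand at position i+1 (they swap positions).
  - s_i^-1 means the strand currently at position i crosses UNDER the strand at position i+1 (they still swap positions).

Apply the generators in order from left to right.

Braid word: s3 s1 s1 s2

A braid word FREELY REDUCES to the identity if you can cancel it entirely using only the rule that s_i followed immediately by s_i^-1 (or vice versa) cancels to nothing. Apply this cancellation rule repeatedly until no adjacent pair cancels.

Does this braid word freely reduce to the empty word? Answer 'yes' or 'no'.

Answer: no

Derivation:
Gen 1 (s3): push. Stack: [s3]
Gen 2 (s1): push. Stack: [s3 s1]
Gen 3 (s1): push. Stack: [s3 s1 s1]
Gen 4 (s2): push. Stack: [s3 s1 s1 s2]
Reduced word: s3 s1 s1 s2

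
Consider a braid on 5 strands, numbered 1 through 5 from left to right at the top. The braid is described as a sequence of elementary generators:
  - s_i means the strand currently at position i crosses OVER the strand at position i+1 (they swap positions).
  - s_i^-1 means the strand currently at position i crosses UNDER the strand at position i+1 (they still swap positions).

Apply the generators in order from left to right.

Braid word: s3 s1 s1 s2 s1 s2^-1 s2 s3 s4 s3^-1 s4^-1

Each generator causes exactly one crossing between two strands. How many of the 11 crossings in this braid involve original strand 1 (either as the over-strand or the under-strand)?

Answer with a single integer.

Answer: 5

Derivation:
Gen 1: crossing 3x4. Involves strand 1? no. Count so far: 0
Gen 2: crossing 1x2. Involves strand 1? yes. Count so far: 1
Gen 3: crossing 2x1. Involves strand 1? yes. Count so far: 2
Gen 4: crossing 2x4. Involves strand 1? no. Count so far: 2
Gen 5: crossing 1x4. Involves strand 1? yes. Count so far: 3
Gen 6: crossing 1x2. Involves strand 1? yes. Count so far: 4
Gen 7: crossing 2x1. Involves strand 1? yes. Count so far: 5
Gen 8: crossing 2x3. Involves strand 1? no. Count so far: 5
Gen 9: crossing 2x5. Involves strand 1? no. Count so far: 5
Gen 10: crossing 3x5. Involves strand 1? no. Count so far: 5
Gen 11: crossing 3x2. Involves strand 1? no. Count so far: 5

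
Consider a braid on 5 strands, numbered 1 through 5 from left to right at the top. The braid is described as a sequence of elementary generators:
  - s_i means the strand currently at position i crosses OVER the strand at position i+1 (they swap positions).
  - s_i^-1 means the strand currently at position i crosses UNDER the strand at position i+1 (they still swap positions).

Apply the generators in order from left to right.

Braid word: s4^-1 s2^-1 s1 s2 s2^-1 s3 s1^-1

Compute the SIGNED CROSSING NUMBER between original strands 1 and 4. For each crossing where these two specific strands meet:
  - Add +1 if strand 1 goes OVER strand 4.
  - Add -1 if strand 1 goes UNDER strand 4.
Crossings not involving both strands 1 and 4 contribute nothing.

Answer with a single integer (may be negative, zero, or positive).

Gen 1: crossing 4x5. Both 1&4? no. Sum: 0
Gen 2: crossing 2x3. Both 1&4? no. Sum: 0
Gen 3: crossing 1x3. Both 1&4? no. Sum: 0
Gen 4: crossing 1x2. Both 1&4? no. Sum: 0
Gen 5: crossing 2x1. Both 1&4? no. Sum: 0
Gen 6: crossing 2x5. Both 1&4? no. Sum: 0
Gen 7: crossing 3x1. Both 1&4? no. Sum: 0

Answer: 0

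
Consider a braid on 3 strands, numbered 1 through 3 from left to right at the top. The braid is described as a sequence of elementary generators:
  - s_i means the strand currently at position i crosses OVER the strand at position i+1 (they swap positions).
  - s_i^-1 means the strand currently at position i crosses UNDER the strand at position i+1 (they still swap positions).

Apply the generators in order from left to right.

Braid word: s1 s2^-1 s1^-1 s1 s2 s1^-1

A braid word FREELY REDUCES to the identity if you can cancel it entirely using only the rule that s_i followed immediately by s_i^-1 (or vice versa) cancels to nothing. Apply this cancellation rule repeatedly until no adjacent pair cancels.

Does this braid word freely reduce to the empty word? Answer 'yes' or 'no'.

Answer: yes

Derivation:
Gen 1 (s1): push. Stack: [s1]
Gen 2 (s2^-1): push. Stack: [s1 s2^-1]
Gen 3 (s1^-1): push. Stack: [s1 s2^-1 s1^-1]
Gen 4 (s1): cancels prior s1^-1. Stack: [s1 s2^-1]
Gen 5 (s2): cancels prior s2^-1. Stack: [s1]
Gen 6 (s1^-1): cancels prior s1. Stack: []
Reduced word: (empty)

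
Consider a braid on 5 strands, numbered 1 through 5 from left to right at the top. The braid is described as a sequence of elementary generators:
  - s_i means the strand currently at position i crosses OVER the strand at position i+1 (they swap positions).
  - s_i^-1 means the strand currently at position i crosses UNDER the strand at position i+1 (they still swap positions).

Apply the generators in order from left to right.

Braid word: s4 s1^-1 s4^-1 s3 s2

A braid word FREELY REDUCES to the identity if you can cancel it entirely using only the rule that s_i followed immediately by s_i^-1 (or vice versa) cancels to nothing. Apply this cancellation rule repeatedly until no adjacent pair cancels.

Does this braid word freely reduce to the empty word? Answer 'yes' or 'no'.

Gen 1 (s4): push. Stack: [s4]
Gen 2 (s1^-1): push. Stack: [s4 s1^-1]
Gen 3 (s4^-1): push. Stack: [s4 s1^-1 s4^-1]
Gen 4 (s3): push. Stack: [s4 s1^-1 s4^-1 s3]
Gen 5 (s2): push. Stack: [s4 s1^-1 s4^-1 s3 s2]
Reduced word: s4 s1^-1 s4^-1 s3 s2

Answer: no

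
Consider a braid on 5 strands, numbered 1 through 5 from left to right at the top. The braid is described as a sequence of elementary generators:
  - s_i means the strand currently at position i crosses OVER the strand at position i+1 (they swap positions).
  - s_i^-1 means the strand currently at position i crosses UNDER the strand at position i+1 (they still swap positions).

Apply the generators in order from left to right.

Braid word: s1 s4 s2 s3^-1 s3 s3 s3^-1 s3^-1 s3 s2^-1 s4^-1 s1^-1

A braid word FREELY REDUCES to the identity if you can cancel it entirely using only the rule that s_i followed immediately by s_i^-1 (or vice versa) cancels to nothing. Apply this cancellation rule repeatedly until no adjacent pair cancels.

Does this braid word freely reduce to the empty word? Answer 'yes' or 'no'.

Answer: yes

Derivation:
Gen 1 (s1): push. Stack: [s1]
Gen 2 (s4): push. Stack: [s1 s4]
Gen 3 (s2): push. Stack: [s1 s4 s2]
Gen 4 (s3^-1): push. Stack: [s1 s4 s2 s3^-1]
Gen 5 (s3): cancels prior s3^-1. Stack: [s1 s4 s2]
Gen 6 (s3): push. Stack: [s1 s4 s2 s3]
Gen 7 (s3^-1): cancels prior s3. Stack: [s1 s4 s2]
Gen 8 (s3^-1): push. Stack: [s1 s4 s2 s3^-1]
Gen 9 (s3): cancels prior s3^-1. Stack: [s1 s4 s2]
Gen 10 (s2^-1): cancels prior s2. Stack: [s1 s4]
Gen 11 (s4^-1): cancels prior s4. Stack: [s1]
Gen 12 (s1^-1): cancels prior s1. Stack: []
Reduced word: (empty)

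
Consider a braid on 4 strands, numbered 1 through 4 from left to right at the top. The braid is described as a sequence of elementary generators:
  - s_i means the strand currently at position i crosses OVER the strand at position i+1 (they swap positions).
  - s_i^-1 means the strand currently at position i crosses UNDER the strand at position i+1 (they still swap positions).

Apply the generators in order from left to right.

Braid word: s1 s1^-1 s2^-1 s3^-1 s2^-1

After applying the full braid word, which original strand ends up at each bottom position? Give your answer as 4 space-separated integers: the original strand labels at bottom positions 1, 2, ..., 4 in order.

Gen 1 (s1): strand 1 crosses over strand 2. Perm now: [2 1 3 4]
Gen 2 (s1^-1): strand 2 crosses under strand 1. Perm now: [1 2 3 4]
Gen 3 (s2^-1): strand 2 crosses under strand 3. Perm now: [1 3 2 4]
Gen 4 (s3^-1): strand 2 crosses under strand 4. Perm now: [1 3 4 2]
Gen 5 (s2^-1): strand 3 crosses under strand 4. Perm now: [1 4 3 2]

Answer: 1 4 3 2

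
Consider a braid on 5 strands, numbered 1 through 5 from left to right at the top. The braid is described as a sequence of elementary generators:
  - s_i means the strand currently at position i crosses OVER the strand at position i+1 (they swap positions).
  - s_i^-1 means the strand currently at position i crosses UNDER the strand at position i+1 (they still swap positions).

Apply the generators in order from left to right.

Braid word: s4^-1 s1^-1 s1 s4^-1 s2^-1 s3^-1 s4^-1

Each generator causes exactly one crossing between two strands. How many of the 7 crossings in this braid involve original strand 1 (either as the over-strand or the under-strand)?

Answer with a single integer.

Answer: 2

Derivation:
Gen 1: crossing 4x5. Involves strand 1? no. Count so far: 0
Gen 2: crossing 1x2. Involves strand 1? yes. Count so far: 1
Gen 3: crossing 2x1. Involves strand 1? yes. Count so far: 2
Gen 4: crossing 5x4. Involves strand 1? no. Count so far: 2
Gen 5: crossing 2x3. Involves strand 1? no. Count so far: 2
Gen 6: crossing 2x4. Involves strand 1? no. Count so far: 2
Gen 7: crossing 2x5. Involves strand 1? no. Count so far: 2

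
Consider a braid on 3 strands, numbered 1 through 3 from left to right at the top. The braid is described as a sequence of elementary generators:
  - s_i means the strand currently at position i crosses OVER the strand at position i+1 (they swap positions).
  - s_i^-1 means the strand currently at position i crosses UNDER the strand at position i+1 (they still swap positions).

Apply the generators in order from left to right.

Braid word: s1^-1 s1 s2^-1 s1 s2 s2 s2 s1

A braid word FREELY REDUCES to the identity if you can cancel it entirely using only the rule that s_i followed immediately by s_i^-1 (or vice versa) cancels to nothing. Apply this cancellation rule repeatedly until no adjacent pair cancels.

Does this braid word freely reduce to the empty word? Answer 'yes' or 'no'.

Answer: no

Derivation:
Gen 1 (s1^-1): push. Stack: [s1^-1]
Gen 2 (s1): cancels prior s1^-1. Stack: []
Gen 3 (s2^-1): push. Stack: [s2^-1]
Gen 4 (s1): push. Stack: [s2^-1 s1]
Gen 5 (s2): push. Stack: [s2^-1 s1 s2]
Gen 6 (s2): push. Stack: [s2^-1 s1 s2 s2]
Gen 7 (s2): push. Stack: [s2^-1 s1 s2 s2 s2]
Gen 8 (s1): push. Stack: [s2^-1 s1 s2 s2 s2 s1]
Reduced word: s2^-1 s1 s2 s2 s2 s1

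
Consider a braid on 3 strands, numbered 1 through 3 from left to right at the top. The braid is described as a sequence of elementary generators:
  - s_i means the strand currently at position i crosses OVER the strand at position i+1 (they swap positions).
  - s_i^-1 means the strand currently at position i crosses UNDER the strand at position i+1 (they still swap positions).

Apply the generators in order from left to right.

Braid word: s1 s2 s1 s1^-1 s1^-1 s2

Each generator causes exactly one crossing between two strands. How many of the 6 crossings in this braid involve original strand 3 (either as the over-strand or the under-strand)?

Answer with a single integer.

Gen 1: crossing 1x2. Involves strand 3? no. Count so far: 0
Gen 2: crossing 1x3. Involves strand 3? yes. Count so far: 1
Gen 3: crossing 2x3. Involves strand 3? yes. Count so far: 2
Gen 4: crossing 3x2. Involves strand 3? yes. Count so far: 3
Gen 5: crossing 2x3. Involves strand 3? yes. Count so far: 4
Gen 6: crossing 2x1. Involves strand 3? no. Count so far: 4

Answer: 4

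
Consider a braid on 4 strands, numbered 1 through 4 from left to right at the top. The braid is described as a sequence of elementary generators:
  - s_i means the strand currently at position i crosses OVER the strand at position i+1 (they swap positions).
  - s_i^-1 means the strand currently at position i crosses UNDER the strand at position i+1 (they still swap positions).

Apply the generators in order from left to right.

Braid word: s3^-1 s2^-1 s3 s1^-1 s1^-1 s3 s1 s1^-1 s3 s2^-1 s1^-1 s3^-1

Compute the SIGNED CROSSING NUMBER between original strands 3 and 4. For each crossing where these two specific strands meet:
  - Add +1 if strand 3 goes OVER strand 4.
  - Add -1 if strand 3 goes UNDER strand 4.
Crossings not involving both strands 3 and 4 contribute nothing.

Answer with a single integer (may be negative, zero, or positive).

Gen 1: 3 under 4. Both 3&4? yes. Contrib: -1. Sum: -1
Gen 2: crossing 2x4. Both 3&4? no. Sum: -1
Gen 3: crossing 2x3. Both 3&4? no. Sum: -1
Gen 4: crossing 1x4. Both 3&4? no. Sum: -1
Gen 5: crossing 4x1. Both 3&4? no. Sum: -1
Gen 6: crossing 3x2. Both 3&4? no. Sum: -1
Gen 7: crossing 1x4. Both 3&4? no. Sum: -1
Gen 8: crossing 4x1. Both 3&4? no. Sum: -1
Gen 9: crossing 2x3. Both 3&4? no. Sum: -1
Gen 10: 4 under 3. Both 3&4? yes. Contrib: +1. Sum: 0
Gen 11: crossing 1x3. Both 3&4? no. Sum: 0
Gen 12: crossing 4x2. Both 3&4? no. Sum: 0

Answer: 0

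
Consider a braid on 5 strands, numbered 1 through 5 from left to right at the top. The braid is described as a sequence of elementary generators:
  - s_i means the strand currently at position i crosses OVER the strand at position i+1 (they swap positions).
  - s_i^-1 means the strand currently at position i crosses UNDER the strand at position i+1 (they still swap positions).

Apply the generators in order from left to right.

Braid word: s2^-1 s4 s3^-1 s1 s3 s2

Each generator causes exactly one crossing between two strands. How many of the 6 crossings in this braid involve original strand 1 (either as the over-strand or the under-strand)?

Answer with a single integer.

Gen 1: crossing 2x3. Involves strand 1? no. Count so far: 0
Gen 2: crossing 4x5. Involves strand 1? no. Count so far: 0
Gen 3: crossing 2x5. Involves strand 1? no. Count so far: 0
Gen 4: crossing 1x3. Involves strand 1? yes. Count so far: 1
Gen 5: crossing 5x2. Involves strand 1? no. Count so far: 1
Gen 6: crossing 1x2. Involves strand 1? yes. Count so far: 2

Answer: 2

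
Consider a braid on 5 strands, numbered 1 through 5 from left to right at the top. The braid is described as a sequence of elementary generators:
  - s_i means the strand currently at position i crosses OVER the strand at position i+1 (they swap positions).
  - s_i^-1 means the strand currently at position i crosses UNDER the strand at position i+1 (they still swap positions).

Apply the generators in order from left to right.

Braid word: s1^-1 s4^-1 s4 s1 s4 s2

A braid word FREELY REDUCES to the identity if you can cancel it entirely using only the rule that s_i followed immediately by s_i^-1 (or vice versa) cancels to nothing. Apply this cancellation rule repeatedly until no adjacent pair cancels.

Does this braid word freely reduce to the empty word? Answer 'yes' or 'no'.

Gen 1 (s1^-1): push. Stack: [s1^-1]
Gen 2 (s4^-1): push. Stack: [s1^-1 s4^-1]
Gen 3 (s4): cancels prior s4^-1. Stack: [s1^-1]
Gen 4 (s1): cancels prior s1^-1. Stack: []
Gen 5 (s4): push. Stack: [s4]
Gen 6 (s2): push. Stack: [s4 s2]
Reduced word: s4 s2

Answer: no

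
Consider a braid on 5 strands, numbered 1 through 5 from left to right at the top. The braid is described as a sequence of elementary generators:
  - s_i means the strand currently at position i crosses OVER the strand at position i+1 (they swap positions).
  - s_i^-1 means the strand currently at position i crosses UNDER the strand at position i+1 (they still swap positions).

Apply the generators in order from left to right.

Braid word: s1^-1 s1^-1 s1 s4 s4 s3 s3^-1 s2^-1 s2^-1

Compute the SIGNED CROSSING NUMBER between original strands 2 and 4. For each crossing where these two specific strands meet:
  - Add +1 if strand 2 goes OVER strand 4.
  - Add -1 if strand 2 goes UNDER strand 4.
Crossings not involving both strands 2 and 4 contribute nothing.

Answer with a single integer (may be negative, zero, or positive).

Answer: 0

Derivation:
Gen 1: crossing 1x2. Both 2&4? no. Sum: 0
Gen 2: crossing 2x1. Both 2&4? no. Sum: 0
Gen 3: crossing 1x2. Both 2&4? no. Sum: 0
Gen 4: crossing 4x5. Both 2&4? no. Sum: 0
Gen 5: crossing 5x4. Both 2&4? no. Sum: 0
Gen 6: crossing 3x4. Both 2&4? no. Sum: 0
Gen 7: crossing 4x3. Both 2&4? no. Sum: 0
Gen 8: crossing 1x3. Both 2&4? no. Sum: 0
Gen 9: crossing 3x1. Both 2&4? no. Sum: 0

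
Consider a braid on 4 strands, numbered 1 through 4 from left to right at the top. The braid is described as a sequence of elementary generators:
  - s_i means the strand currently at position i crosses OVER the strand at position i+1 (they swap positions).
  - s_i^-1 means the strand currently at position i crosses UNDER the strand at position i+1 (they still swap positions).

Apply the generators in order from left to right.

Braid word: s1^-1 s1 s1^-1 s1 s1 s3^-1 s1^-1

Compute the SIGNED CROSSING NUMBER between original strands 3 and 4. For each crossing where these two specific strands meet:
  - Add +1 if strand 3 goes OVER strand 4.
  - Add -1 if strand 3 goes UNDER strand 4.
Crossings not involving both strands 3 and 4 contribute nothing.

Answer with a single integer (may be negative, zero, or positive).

Gen 1: crossing 1x2. Both 3&4? no. Sum: 0
Gen 2: crossing 2x1. Both 3&4? no. Sum: 0
Gen 3: crossing 1x2. Both 3&4? no. Sum: 0
Gen 4: crossing 2x1. Both 3&4? no. Sum: 0
Gen 5: crossing 1x2. Both 3&4? no. Sum: 0
Gen 6: 3 under 4. Both 3&4? yes. Contrib: -1. Sum: -1
Gen 7: crossing 2x1. Both 3&4? no. Sum: -1

Answer: -1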